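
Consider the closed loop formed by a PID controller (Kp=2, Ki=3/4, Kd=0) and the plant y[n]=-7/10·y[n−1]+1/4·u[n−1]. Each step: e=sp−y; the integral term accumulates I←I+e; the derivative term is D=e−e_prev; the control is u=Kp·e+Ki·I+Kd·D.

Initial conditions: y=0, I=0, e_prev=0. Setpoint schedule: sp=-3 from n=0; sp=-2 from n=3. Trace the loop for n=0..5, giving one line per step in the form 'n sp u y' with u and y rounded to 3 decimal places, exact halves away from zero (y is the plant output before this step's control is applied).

0 -3 -8.250 0.000
1 -3 -4.828 -2.063
2 -3 -11.854 0.237
3 -2 -2.275 -3.129
4 -2 -14.493 1.622
5 -2 0.336 -4.758

(exact arithmetic carried between steps; '≈' marks a value shown rounded to 6 d.p. or computed from one; I and e_prev carry over from the previous line; the table rounds u and y to 3 d.p., halves away from zero)
n=0: y=0, sp=-3, e=sp−y=-3; I=-3, D=e−e_prev=-3; u=2·(-3)+3/4·(-3)+0·(-3)=-8.25; next y=-7/10·0+1/4·(-8.25)=-2.0625
n=1: y=-2.0625, sp=-3, e=sp−y=-0.9375; I=-3.9375, D=e−e_prev=2.0625; u=2·(-0.9375)+3/4·(-3.9375)+0·2.0625=-4.828125; next y=-7/10·(-2.0625)+1/4·(-4.828125)≈0.236719
n=2: y≈0.236719, sp=-3, e=sp−y≈-3.236719; I≈-7.174219, D=e−e_prev≈-2.299219; u=2·(-3.236719)+3/4·(-7.174219)+0·(-2.299219)≈-11.854102; next y=-7/10·0.236719+1/4·(-11.854102)≈-3.129229
n=3: y≈-3.129229, sp=-2, e=sp−y≈1.129229; I≈-6.044990, D=e−e_prev≈4.365947; u=2·1.129229+3/4·(-6.044990)+0·4.365947≈-2.275286; next y=-7/10·(-3.129229)+1/4·(-2.275286)≈1.621639
n=4: y≈1.621639, sp=-2, e=sp−y≈-3.621639; I≈-9.666629, D=e−e_prev≈-4.750867; u=2·(-3.621639)+3/4·(-9.666629)+0·(-4.750867)≈-14.493249; next y=-7/10·1.621639+1/4·(-14.493249)≈-4.758459
n=5: y≈-4.758459, sp=-2, e=sp−y≈2.758459; I≈-6.908170, D=e−e_prev≈6.380098; u=2·2.758459+3/4·(-6.908170)+0·6.380098≈0.335791; next y=-7/10·(-4.758459)+1/4·0.335791≈3.414869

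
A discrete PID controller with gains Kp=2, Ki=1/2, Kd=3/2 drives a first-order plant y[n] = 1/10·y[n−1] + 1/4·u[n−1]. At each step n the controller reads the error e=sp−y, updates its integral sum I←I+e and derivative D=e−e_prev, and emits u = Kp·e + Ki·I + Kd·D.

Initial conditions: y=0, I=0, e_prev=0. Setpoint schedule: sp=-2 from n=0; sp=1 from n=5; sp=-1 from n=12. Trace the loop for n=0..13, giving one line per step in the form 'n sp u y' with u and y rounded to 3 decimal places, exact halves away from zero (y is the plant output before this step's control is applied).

0 -2 -8.000 0.000
1 -2 2.000 -2.000
2 -2 -10.200 0.300
3 -2 3.380 -2.520
4 -2 -13.042 0.593
5 1 17.508 -3.201
6 1 -19.615 4.057
7 1 23.963 -4.498
8 1 -26.276 5.541
9 1 32.736 -6.015
10 1 -35.480 7.582
11 1 44.402 -8.112
12 -1 -56.188 10.289
13 -1 61.998 -13.018

(exact arithmetic carried between steps; '≈' marks a value shown rounded to 6 d.p. or computed from one; I and e_prev carry over from the previous line; the table rounds u and y to 3 d.p., halves away from zero)
n=0: y=0, sp=-2, e=sp−y=-2; I=-2, D=e−e_prev=-2; u=2·(-2)+1/2·(-2)+3/2·(-2)=-8; next y=1/10·0+1/4·(-8)=-2
n=1: y=-2, sp=-2, e=sp−y=0; I=-2, D=e−e_prev=2; u=2·0+1/2·(-2)+3/2·2=2; next y=1/10·(-2)+1/4·2=0.3
n=2: y=0.3, sp=-2, e=sp−y=-2.3; I=-4.3, D=e−e_prev=-2.3; u=2·(-2.3)+1/2·(-4.3)+3/2·(-2.3)=-10.2; next y=1/10·0.3+1/4·(-10.2)=-2.52
n=3: y=-2.52, sp=-2, e=sp−y=0.52; I=-3.78, D=e−e_prev=2.82; u=2·0.52+1/2·(-3.78)+3/2·2.82=3.38; next y=1/10·(-2.52)+1/4·3.38=0.593
n=4: y=0.593, sp=-2, e=sp−y=-2.593; I=-6.373, D=e−e_prev=-3.113; u=2·(-2.593)+1/2·(-6.373)+3/2·(-3.113)=-13.042; next y=1/10·0.593+1/4·(-13.042)=-3.2012
n=5: y=-3.2012, sp=1, e=sp−y=4.2012; I=-2.1718, D=e−e_prev=6.7942; u=2·4.2012+1/2·(-2.1718)+3/2·6.7942=17.5078; next y=1/10·(-3.2012)+1/4·17.5078=4.05683
n=6: y=4.05683, sp=1, e=sp−y=-3.05683; I=-5.22863, D=e−e_prev=-7.25803; u=2·(-3.05683)+1/2·(-5.22863)+3/2·(-7.25803)=-19.61502; next y=1/10·4.05683+1/4·(-19.61502)=-4.498072
n=7: y=-4.498072, sp=1, e=sp−y=5.498072; I=0.269442, D=e−e_prev=8.554902; u=2·5.498072+1/2·0.269442+3/2·8.554902=23.963218; next y=1/10·(-4.498072)+1/4·23.963218≈5.540997
n=8: y≈5.540997, sp=1, e=sp−y≈-4.540997; I≈-4.271555, D=e−e_prev≈-10.039069; u=2·(-4.540997)+1/2·(-4.271555)+3/2·(-10.039069)≈-26.276376; next y=1/10·5.540997+1/4·(-26.276376)≈-6.014994
n=9: y≈-6.014994, sp=1, e=sp−y≈7.014994; I≈2.743439, D=e−e_prev≈11.555992; u=2·7.014994+1/2·2.743439+3/2·11.555992≈32.735696; next y=1/10·(-6.014994)+1/4·32.735696≈7.582424
n=10: y≈7.582424, sp=1, e=sp−y≈-6.582424; I≈-3.838985, D=e−e_prev≈-13.597419; u=2·(-6.582424)+1/2·(-3.838985)+3/2·(-13.597419)≈-35.480470; next y=1/10·7.582424+1/4·(-35.480470)≈-8.111875
n=11: y≈-8.111875, sp=1, e=sp−y≈9.111875; I≈5.272890, D=e−e_prev≈15.694299; u=2·9.111875+1/2·5.272890+3/2·15.694299≈44.401644; next y=1/10·(-8.111875)+1/4·44.401644≈10.289224
n=12: y≈10.289224, sp=-1, e=sp−y≈-11.289224; I≈-6.016334, D=e−e_prev≈-20.401099; u=2·(-11.289224)+1/2·(-6.016334)+3/2·(-20.401099)≈-56.188262; next y=1/10·10.289224+1/4·(-56.188262)≈-13.018143
n=13: y≈-13.018143, sp=-1, e=sp−y≈12.018143; I≈6.001809, D=e−e_prev≈23.307367; u=2·12.018143+1/2·6.001809+3/2·23.307367≈61.998241; next y=1/10·(-13.018143)+1/4·61.998241≈14.197746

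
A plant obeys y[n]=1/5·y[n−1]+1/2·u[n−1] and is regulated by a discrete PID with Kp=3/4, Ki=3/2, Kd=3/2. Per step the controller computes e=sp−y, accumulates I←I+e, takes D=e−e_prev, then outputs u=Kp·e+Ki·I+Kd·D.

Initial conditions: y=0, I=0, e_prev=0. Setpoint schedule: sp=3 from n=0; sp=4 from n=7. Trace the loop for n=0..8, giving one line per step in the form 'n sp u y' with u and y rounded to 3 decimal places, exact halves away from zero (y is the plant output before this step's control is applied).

(exact arithmetic carried between steps; '≈' marks a value shown rounded to 6 d.p. or computed from one; I and e_prev carry over from the previous line; the table rounds u and y to 3 d.p., halves away from zero)
n=0: y=0, sp=3, e=sp−y=3; I=3, D=e−e_prev=3; u=3/4·3+3/2·3+3/2·3=11.25; next y=1/5·0+1/2·11.25=5.625
n=1: y=5.625, sp=3, e=sp−y=-2.625; I=0.375, D=e−e_prev=-5.625; u=3/4·(-2.625)+3/2·0.375+3/2·(-5.625)=-9.84375; next y=1/5·5.625+1/2·(-9.84375)=-3.796875
n=2: y=-3.796875, sp=3, e=sp−y=6.796875; I=7.171875, D=e−e_prev=9.421875; u=3/4·6.796875+3/2·7.171875+3/2·9.421875≈29.988281; next y=1/5·(-3.796875)+1/2·29.988281≈14.234766
n=3: y≈14.234766, sp=3, e=sp−y≈-11.234766; I≈-4.062891, D=e−e_prev≈-18.031641; u=3/4·(-11.234766)+3/2·(-4.062891)+3/2·(-18.031641)≈-41.567871; next y=1/5·14.234766+1/2·(-41.567871)≈-17.936982
n=4: y≈-17.936982, sp=3, e=sp−y≈20.936982; I≈16.874092, D=e−e_prev≈32.171748; u=3/4·20.936982+3/2·16.874092+3/2·32.171748≈89.271497; next y=1/5·(-17.936982)+1/2·89.271497≈41.048352
n=5: y≈41.048352, sp=3, e=sp−y≈-38.048352; I≈-21.174260, D=e−e_prev≈-58.985334; u=3/4·(-38.048352)+3/2·(-21.174260)+3/2·(-58.985334)≈-148.775655; next y=1/5·41.048352+1/2·(-148.775655)≈-66.178157
n=6: y≈-66.178157, sp=3, e=sp−y≈69.178157; I≈48.003897, D=e−e_prev≈107.226509; u=3/4·69.178157+3/2·48.003897+3/2·107.226509≈284.729227; next y=1/5·(-66.178157)+1/2·284.729227≈129.128982
n=7: y≈129.128982, sp=4, e=sp−y≈-125.128982; I≈-77.125085, D=e−e_prev≈-194.307139; u=3/4·(-125.128982)+3/2·(-77.125085)+3/2·(-194.307139)≈-500.995073; next y=1/5·129.128982+1/2·(-500.995073)≈-224.671740
n=8: y≈-224.671740, sp=4, e=sp−y≈228.671740; I≈151.546655, D=e−e_prev≈353.800722; u=3/4·228.671740+3/2·151.546655+3/2·353.800722≈929.524872; next y=1/5·(-224.671740)+1/2·929.524872≈419.828088

0 3 11.250 0.000
1 3 -9.844 5.625
2 3 29.988 -3.797
3 3 -41.568 14.235
4 3 89.271 -17.937
5 3 -148.776 41.048
6 3 284.729 -66.178
7 4 -500.995 129.129
8 4 929.525 -224.672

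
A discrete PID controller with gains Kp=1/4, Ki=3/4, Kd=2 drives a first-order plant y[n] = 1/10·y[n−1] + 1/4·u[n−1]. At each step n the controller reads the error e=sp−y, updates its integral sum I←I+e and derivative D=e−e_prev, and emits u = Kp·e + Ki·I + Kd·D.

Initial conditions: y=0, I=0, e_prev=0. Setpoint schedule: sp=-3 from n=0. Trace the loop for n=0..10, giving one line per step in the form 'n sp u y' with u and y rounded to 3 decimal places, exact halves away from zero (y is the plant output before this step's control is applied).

0 -3 -9.000 0.000
1 -3 1.500 -2.250
2 -3 -10.763 0.150
3 -3 0.152 -2.676
4 -3 -13.081 -0.230
5 -3 -1.076 -3.293
6 -3 -15.068 -0.598
7 -3 -1.794 -3.827
8 -3 -16.618 -0.831
9 -3 -2.034 -4.238
10 -3 -17.834 -0.932

(exact arithmetic carried between steps; '≈' marks a value shown rounded to 6 d.p. or computed from one; I and e_prev carry over from the previous line; the table rounds u and y to 3 d.p., halves away from zero)
n=0: y=0, sp=-3, e=sp−y=-3; I=-3, D=e−e_prev=-3; u=1/4·(-3)+3/4·(-3)+2·(-3)=-9; next y=1/10·0+1/4·(-9)=-2.25
n=1: y=-2.25, sp=-3, e=sp−y=-0.75; I=-3.75, D=e−e_prev=2.25; u=1/4·(-0.75)+3/4·(-3.75)+2·2.25=1.5; next y=1/10·(-2.25)+1/4·1.5=0.15
n=2: y=0.15, sp=-3, e=sp−y=-3.15; I=-6.9, D=e−e_prev=-2.4; u=1/4·(-3.15)+3/4·(-6.9)+2·(-2.4)=-10.7625; next y=1/10·0.15+1/4·(-10.7625)=-2.675625
n=3: y=-2.675625, sp=-3, e=sp−y=-0.324375; I=-7.224375, D=e−e_prev=2.825625; u=1/4·(-0.324375)+3/4·(-7.224375)+2·2.825625=0.151875; next y=1/10·(-2.675625)+1/4·0.151875≈-0.229594
n=4: y≈-0.229594, sp=-3, e=sp−y≈-2.770406; I≈-9.994781, D=e−e_prev≈-2.446031; u=1/4·(-2.770406)+3/4·(-9.994781)+2·(-2.446031)≈-13.08075; next y=1/10·(-0.229594)+1/4·(-13.08075)≈-3.293147
n=5: y≈-3.293147, sp=-3, e=sp−y≈0.293147; I≈-9.701634, D=e−e_prev≈3.063553; u=1/4·0.293147+3/4·(-9.701634)+2·3.063553≈-1.075833; next y=1/10·(-3.293147)+1/4·(-1.075833)≈-0.598273
n=6: y≈-0.598273, sp=-3, e=sp−y≈-2.401727; I≈-12.103361, D=e−e_prev≈-2.694874; u=1/4·(-2.401727)+3/4·(-12.103361)+2·(-2.694874)≈-15.067701; next y=1/10·(-0.598273)+1/4·(-15.067701)≈-3.826753
n=7: y≈-3.826753, sp=-3, e=sp−y≈0.826753; I≈-11.276609, D=e−e_prev≈3.228480; u=1/4·0.826753+3/4·(-11.276609)+2·3.228480≈-1.793809; next y=1/10·(-3.826753)+1/4·(-1.793809)≈-0.831128
n=8: y≈-0.831128, sp=-3, e=sp−y≈-2.168872; I≈-13.445481, D=e−e_prev≈-2.995625; u=1/4·(-2.168872)+3/4·(-13.445481)+2·(-2.995625)≈-16.617579; next y=1/10·(-0.831128)+1/4·(-16.617579)≈-4.237507
n=9: y≈-4.237507, sp=-3, e=sp−y≈1.237507; I≈-12.207974, D=e−e_prev≈3.406380; u=1/4·1.237507+3/4·(-12.207974)+2·3.406380≈-2.033844; next y=1/10·(-4.237507)+1/4·(-2.033844)≈-0.932212
n=10: y≈-0.932212, sp=-3, e=sp−y≈-2.067788; I≈-14.275762, D=e−e_prev≈-3.305296; u=1/4·(-2.067788)+3/4·(-14.275762)+2·(-3.305296)≈-17.834360; next y=1/10·(-0.932212)+1/4·(-17.834360)≈-4.551811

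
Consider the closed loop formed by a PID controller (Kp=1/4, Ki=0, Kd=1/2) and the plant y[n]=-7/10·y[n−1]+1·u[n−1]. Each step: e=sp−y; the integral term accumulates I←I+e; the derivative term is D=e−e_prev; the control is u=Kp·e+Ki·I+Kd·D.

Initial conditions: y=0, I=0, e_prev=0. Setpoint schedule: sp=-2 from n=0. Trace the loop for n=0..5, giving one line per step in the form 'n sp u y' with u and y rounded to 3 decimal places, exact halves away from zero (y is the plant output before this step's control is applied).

0 -2 -1.500 0.000
1 -2 0.625 -1.500
2 -2 -2.506 1.675
3 -2 3.097 -3.679
4 -2 -6.593 5.672
5 -2 10.258 -10.563

(exact arithmetic carried between steps; '≈' marks a value shown rounded to 6 d.p. or computed from one; I and e_prev carry over from the previous line; the table rounds u and y to 3 d.p., halves away from zero)
n=0: y=0, sp=-2, e=sp−y=-2; I=-2, D=e−e_prev=-2; u=1/4·(-2)+0·(-2)+1/2·(-2)=-1.5; next y=-7/10·0+1·(-1.5)=-1.5
n=1: y=-1.5, sp=-2, e=sp−y=-0.5; I=-2.5, D=e−e_prev=1.5; u=1/4·(-0.5)+0·(-2.5)+1/2·1.5=0.625; next y=-7/10·(-1.5)+1·0.625=1.675
n=2: y=1.675, sp=-2, e=sp−y=-3.675; I=-6.175, D=e−e_prev=-3.175; u=1/4·(-3.675)+0·(-6.175)+1/2·(-3.175)=-2.50625; next y=-7/10·1.675+1·(-2.50625)=-3.67875
n=3: y=-3.67875, sp=-2, e=sp−y=1.67875; I=-4.49625, D=e−e_prev=5.35375; u=1/4·1.67875+0·(-4.49625)+1/2·5.35375≈3.096563; next y=-7/10·(-3.67875)+1·3.096563≈5.671688
n=4: y≈5.671688, sp=-2, e=sp−y≈-7.671688; I≈-12.167938, D=e−e_prev≈-9.350438; u=1/4·(-7.671688)+0·(-12.167938)+1/2·(-9.350438)≈-6.593141; next y=-7/10·5.671688+1·(-6.593141)≈-10.563322
n=5: y≈-10.563322, sp=-2, e=sp−y≈8.563322; I≈-3.604616, D=e−e_prev≈16.235009; u=1/4·8.563322+0·(-3.604616)+1/2·16.235009≈10.258335; next y=-7/10·(-10.563322)+1·10.258335≈17.652660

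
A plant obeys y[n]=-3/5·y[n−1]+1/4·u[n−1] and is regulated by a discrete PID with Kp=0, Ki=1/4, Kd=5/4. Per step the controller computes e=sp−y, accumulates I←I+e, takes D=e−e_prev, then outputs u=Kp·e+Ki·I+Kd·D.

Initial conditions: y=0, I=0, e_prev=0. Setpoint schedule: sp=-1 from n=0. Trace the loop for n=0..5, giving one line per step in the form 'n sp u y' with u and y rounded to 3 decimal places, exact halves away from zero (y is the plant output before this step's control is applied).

0 -1 -1.500 0.000
1 -1 0.063 -0.375
2 -1 -1.486 0.241
3 -1 0.108 -0.516
4 -1 -2.237 0.337
5 -1 0.141 -0.761

(exact arithmetic carried between steps; '≈' marks a value shown rounded to 6 d.p. or computed from one; I and e_prev carry over from the previous line; the table rounds u and y to 3 d.p., halves away from zero)
n=0: y=0, sp=-1, e=sp−y=-1; I=-1, D=e−e_prev=-1; u=0·(-1)+1/4·(-1)+5/4·(-1)=-1.5; next y=-3/5·0+1/4·(-1.5)=-0.375
n=1: y=-0.375, sp=-1, e=sp−y=-0.625; I=-1.625, D=e−e_prev=0.375; u=0·(-0.625)+1/4·(-1.625)+5/4·0.375=0.0625; next y=-3/5·(-0.375)+1/4·0.0625=0.240625
n=2: y=0.240625, sp=-1, e=sp−y=-1.240625; I=-2.865625, D=e−e_prev=-0.615625; u=0·(-1.240625)+1/4·(-2.865625)+5/4·(-0.615625)≈-1.485938; next y=-3/5·0.240625+1/4·(-1.485938)≈-0.515859
n=3: y≈-0.515859, sp=-1, e=sp−y≈-0.484141; I≈-3.349766, D=e−e_prev≈0.756484; u=0·(-0.484141)+1/4·(-3.349766)+5/4·0.756484≈0.108164; next y=-3/5·(-0.515859)+1/4·0.108164≈0.336557
n=4: y≈0.336557, sp=-1, e=sp−y≈-1.336557; I≈-4.686322, D=e−e_prev≈-0.852416; u=0·(-1.336557)+1/4·(-4.686322)+5/4·(-0.852416)≈-2.237101; next y=-3/5·0.336557+1/4·(-2.237101)≈-0.761209
n=5: y≈-0.761209, sp=-1, e=sp−y≈-0.238791; I≈-4.925113, D=e−e_prev≈1.097766; u=0·(-0.238791)+1/4·(-4.925113)+5/4·1.097766≈0.140929; next y=-3/5·(-0.761209)+1/4·0.140929≈0.491958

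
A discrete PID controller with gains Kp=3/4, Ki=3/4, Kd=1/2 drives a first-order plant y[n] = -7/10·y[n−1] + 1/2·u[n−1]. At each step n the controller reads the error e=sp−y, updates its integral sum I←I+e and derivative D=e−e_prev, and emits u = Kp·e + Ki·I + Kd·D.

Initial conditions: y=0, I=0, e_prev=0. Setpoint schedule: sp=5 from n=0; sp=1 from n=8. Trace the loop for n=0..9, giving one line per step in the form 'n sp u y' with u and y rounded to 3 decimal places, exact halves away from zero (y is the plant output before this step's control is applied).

0 5 10.000 0.000
1 5 1.250 5.000
2 5 19.500 -2.875
3 5 -7.806 11.763
4 5 42.239 -12.137
5 5 -40.362 29.616
6 5 103.107 -40.912
7 5 -139.931 80.192
8 1 268.811 -126.100
9 1 -434.560 222.675

(exact arithmetic carried between steps; '≈' marks a value shown rounded to 6 d.p. or computed from one; I and e_prev carry over from the previous line; the table rounds u and y to 3 d.p., halves away from zero)
n=0: y=0, sp=5, e=sp−y=5; I=5, D=e−e_prev=5; u=3/4·5+3/4·5+1/2·5=10; next y=-7/10·0+1/2·10=5
n=1: y=5, sp=5, e=sp−y=0; I=5, D=e−e_prev=-5; u=3/4·0+3/4·5+1/2·(-5)=1.25; next y=-7/10·5+1/2·1.25=-2.875
n=2: y=-2.875, sp=5, e=sp−y=7.875; I=12.875, D=e−e_prev=7.875; u=3/4·7.875+3/4·12.875+1/2·7.875=19.5; next y=-7/10·(-2.875)+1/2·19.5=11.7625
n=3: y=11.7625, sp=5, e=sp−y=-6.7625; I=6.1125, D=e−e_prev=-14.6375; u=3/4·(-6.7625)+3/4·6.1125+1/2·(-14.6375)=-7.80625; next y=-7/10·11.7625+1/2·(-7.80625)=-12.136875
n=4: y=-12.136875, sp=5, e=sp−y=17.136875; I=23.249375, D=e−e_prev=23.899375; u=3/4·17.136875+3/4·23.249375+1/2·23.899375=42.239375; next y=-7/10·(-12.136875)+1/2·42.239375=29.6155
n=5: y=29.6155, sp=5, e=sp−y=-24.6155; I=-1.366125, D=e−e_prev=-41.752375; u=3/4·(-24.6155)+3/4·(-1.366125)+1/2·(-41.752375)≈-40.362406; next y=-7/10·29.6155+1/2·(-40.362406)≈-40.912053
n=6: y≈-40.912053, sp=5, e=sp−y≈45.912053; I≈44.545928, D=e−e_prev≈70.527553; u=3/4·45.912053+3/4·44.545928+1/2·70.527553≈103.107263; next y=-7/10·(-40.912053)+1/2·103.107263≈80.192068
n=7: y≈80.192068, sp=5, e=sp−y≈-75.192068; I≈-30.646140, D=e−e_prev≈-121.104122; u=3/4·(-75.192068)+3/4·(-30.646140)+1/2·(-121.104122)≈-139.930717; next y=-7/10·80.192068+1/2·(-139.930717)≈-126.099807
n=8: y≈-126.099807, sp=1, e=sp−y≈127.099807; I≈96.453666, D=e−e_prev≈202.291875; u=3/4·127.099807+3/4·96.453666+1/2·202.291875≈268.811042; next y=-7/10·(-126.099807)+1/2·268.811042≈222.675386
n=9: y≈222.675386, sp=1, e=sp−y≈-221.675386; I≈-125.221719, D=e−e_prev≈-348.775192; u=3/4·(-221.675386)+3/4·(-125.221719)+1/2·(-348.775192)≈-434.560425; next y=-7/10·222.675386+1/2·(-434.560425)≈-373.152982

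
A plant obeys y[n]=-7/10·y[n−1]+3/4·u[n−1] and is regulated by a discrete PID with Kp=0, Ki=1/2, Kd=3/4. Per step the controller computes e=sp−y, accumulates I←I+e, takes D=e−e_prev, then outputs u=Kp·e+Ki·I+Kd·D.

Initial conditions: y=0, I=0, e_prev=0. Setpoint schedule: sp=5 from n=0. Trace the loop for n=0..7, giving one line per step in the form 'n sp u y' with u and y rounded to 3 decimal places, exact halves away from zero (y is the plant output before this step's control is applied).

0 5 6.250 0.000
1 5 -0.859 4.688
2 5 13.579 -3.926
3 5 -9.491 12.932
4 5 35.566 -16.171
5 5 -43.382 37.994
6 5 102.151 -59.132
7 5 -160.049 118.006

(exact arithmetic carried between steps; '≈' marks a value shown rounded to 6 d.p. or computed from one; I and e_prev carry over from the previous line; the table rounds u and y to 3 d.p., halves away from zero)
n=0: y=0, sp=5, e=sp−y=5; I=5, D=e−e_prev=5; u=0·5+1/2·5+3/4·5=6.25; next y=-7/10·0+3/4·6.25=4.6875
n=1: y=4.6875, sp=5, e=sp−y=0.3125; I=5.3125, D=e−e_prev=-4.6875; u=0·0.3125+1/2·5.3125+3/4·(-4.6875)=-0.859375; next y=-7/10·4.6875+3/4·(-0.859375)≈-3.925781
n=2: y≈-3.925781, sp=5, e=sp−y≈8.925781; I≈14.238281, D=e−e_prev≈8.613281; u=0·8.925781+1/2·14.238281+3/4·8.613281≈13.579102; next y=-7/10·(-3.925781)+3/4·13.579102≈12.932373
n=3: y≈12.932373, sp=5, e=sp−y≈-7.932373; I≈6.305908, D=e−e_prev≈-16.858154; u=0·(-7.932373)+1/2·6.305908+3/4·(-16.858154)≈-9.490662; next y=-7/10·12.932373+3/4·(-9.490662)≈-16.170657
n=4: y≈-16.170657, sp=5, e=sp−y≈21.170657; I≈27.476566, D=e−e_prev≈29.103030; u=0·21.170657+1/2·27.476566+3/4·29.103030≈35.565556; next y=-7/10·(-16.170657)+3/4·35.565556≈37.993627
n=5: y≈37.993627, sp=5, e=sp−y≈-32.993627; I≈-5.517061, D=e−e_prev≈-54.164284; u=0·(-32.993627)+1/2·(-5.517061)+3/4·(-54.164284)≈-43.381744; next y=-7/10·37.993627+3/4·(-43.381744)≈-59.131847
n=6: y≈-59.131847, sp=5, e=sp−y≈64.131847; I≈58.614785, D=e−e_prev≈97.125473; u=0·64.131847+1/2·58.614785+3/4·97.125473≈102.151498; next y=-7/10·(-59.131847)+3/4·102.151498≈118.005916
n=7: y≈118.005916, sp=5, e=sp−y≈-113.005916; I≈-54.391131, D=e−e_prev≈-177.137763; u=0·(-113.005916)+1/2·(-54.391131)+3/4·(-177.137763)≈-160.048887; next y=-7/10·118.005916+3/4·(-160.048887)≈-202.640807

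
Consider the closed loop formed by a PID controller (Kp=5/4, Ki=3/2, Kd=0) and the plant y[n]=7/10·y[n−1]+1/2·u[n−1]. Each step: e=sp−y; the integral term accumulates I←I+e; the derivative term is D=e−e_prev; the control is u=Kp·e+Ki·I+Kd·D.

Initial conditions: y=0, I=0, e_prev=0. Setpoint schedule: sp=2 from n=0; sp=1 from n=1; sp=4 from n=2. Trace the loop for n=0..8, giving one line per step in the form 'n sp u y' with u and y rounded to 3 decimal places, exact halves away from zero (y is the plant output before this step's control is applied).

0 2 5.500 0.000
1 1 -1.813 2.750
2 4 8.573 1.019
3 4 2.097 5.000
4 4 1.839 4.549
5 4 2.240 4.103
6 4 2.390 3.992
7 4 2.409 3.990
8 4 2.404 3.997

(exact arithmetic carried between steps; '≈' marks a value shown rounded to 6 d.p. or computed from one; I and e_prev carry over from the previous line; the table rounds u and y to 3 d.p., halves away from zero)
n=0: y=0, sp=2, e=sp−y=2; I=2, D=e−e_prev=2; u=5/4·2+3/2·2+0·2=5.5; next y=7/10·0+1/2·5.5=2.75
n=1: y=2.75, sp=1, e=sp−y=-1.75; I=0.25, D=e−e_prev=-3.75; u=5/4·(-1.75)+3/2·0.25+0·(-3.75)=-1.8125; next y=7/10·2.75+1/2·(-1.8125)=1.01875
n=2: y=1.01875, sp=4, e=sp−y=2.98125; I=3.23125, D=e−e_prev=4.73125; u=5/4·2.98125+3/2·3.23125+0·4.73125≈8.573438; next y=7/10·1.01875+1/2·8.573438≈4.999844
n=3: y≈4.999844, sp=4, e=sp−y≈-0.999844; I≈2.231406, D=e−e_prev≈-3.981094; u=5/4·(-0.999844)+3/2·2.231406+0·(-3.981094)≈2.097305; next y=7/10·4.999844+1/2·2.097305≈4.548543
n=4: y≈4.548543, sp=4, e=sp−y≈-0.548543; I≈1.682863, D=e−e_prev≈0.451301; u=5/4·(-0.548543)+3/2·1.682863+0·0.451301≈1.838616; next y=7/10·4.548543+1/2·1.838616≈4.103288
n=5: y≈4.103288, sp=4, e=sp−y≈-0.103288; I≈1.579575, D=e−e_prev≈0.445255; u=5/4·(-0.103288)+3/2·1.579575+0·0.445255≈2.240252; next y=7/10·4.103288+1/2·2.240252≈3.992428
n=6: y≈3.992428, sp=4, e=sp−y≈0.007572; I≈1.587147, D=e−e_prev≈0.110860; u=5/4·0.007572+3/2·1.587147+0·0.110860≈2.390186; next y=7/10·3.992428+1/2·2.390186≈3.989792
n=7: y≈3.989792, sp=4, e=sp−y≈0.010208; I≈1.597355, D=e−e_prev≈0.002635; u=5/4·0.010208+3/2·1.597355+0·0.002635≈2.408791; next y=7/10·3.989792+1/2·2.408791≈3.997250
n=8: y≈3.997250, sp=4, e=sp−y≈0.002750; I≈1.600104, D=e−e_prev≈-0.007458; u=5/4·0.002750+3/2·1.600104+0·(-0.007458)≈2.403593; next y=7/10·3.997250+1/2·2.403593≈3.999872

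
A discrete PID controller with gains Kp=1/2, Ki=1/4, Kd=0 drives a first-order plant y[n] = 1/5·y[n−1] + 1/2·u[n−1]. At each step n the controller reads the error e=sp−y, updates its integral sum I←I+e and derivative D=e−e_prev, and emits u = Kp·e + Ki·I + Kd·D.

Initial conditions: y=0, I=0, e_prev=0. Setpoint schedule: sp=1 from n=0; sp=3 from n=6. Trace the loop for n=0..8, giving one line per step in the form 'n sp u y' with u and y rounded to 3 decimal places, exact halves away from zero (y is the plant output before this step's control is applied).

0 1 0.750 0.000
1 1 0.719 0.375
2 1 0.830 0.434
3 1 0.921 0.502
4 1 1.001 0.561
5 1 1.072 0.613
6 3 2.635 0.659
7 3 2.627 1.449
8 3 2.899 1.603

(exact arithmetic carried between steps; '≈' marks a value shown rounded to 6 d.p. or computed from one; I and e_prev carry over from the previous line; the table rounds u and y to 3 d.p., halves away from zero)
n=0: y=0, sp=1, e=sp−y=1; I=1, D=e−e_prev=1; u=1/2·1+1/4·1+0·1=0.75; next y=1/5·0+1/2·0.75=0.375
n=1: y=0.375, sp=1, e=sp−y=0.625; I=1.625, D=e−e_prev=-0.375; u=1/2·0.625+1/4·1.625+0·(-0.375)=0.71875; next y=1/5·0.375+1/2·0.71875=0.434375
n=2: y=0.434375, sp=1, e=sp−y=0.565625; I=2.190625, D=e−e_prev=-0.059375; u=1/2·0.565625+1/4·2.190625+0·(-0.059375)≈0.830469; next y=1/5·0.434375+1/2·0.830469≈0.502109
n=3: y≈0.502109, sp=1, e=sp−y≈0.497891; I≈2.688516, D=e−e_prev≈-0.067734; u=1/2·0.497891+1/4·2.688516+0·(-0.067734)≈0.921074; next y=1/5·0.502109+1/2·0.921074≈0.560959
n=4: y≈0.560959, sp=1, e=sp−y≈0.439041; I≈3.127557, D=e−e_prev≈-0.058850; u=1/2·0.439041+1/4·3.127557+0·(-0.058850)≈1.001410; next y=1/5·0.560959+1/2·1.001410≈0.612897
n=5: y≈0.612897, sp=1, e=sp−y≈0.387103; I≈3.514660, D=e−e_prev≈-0.051938; u=1/2·0.387103+1/4·3.514660+0·(-0.051938)≈1.072217; next y=1/5·0.612897+1/2·1.072217≈0.658688
n=6: y≈0.658688, sp=3, e=sp−y≈2.341312; I≈5.855972, D=e−e_prev≈1.954209; u=1/2·2.341312+1/4·5.855972+0·1.954209≈2.634649; next y=1/5·0.658688+1/2·2.634649≈1.449062
n=7: y≈1.449062, sp=3, e=sp−y≈1.550938; I≈7.406910, D=e−e_prev≈-0.790374; u=1/2·1.550938+1/4·7.406910+0·(-0.790374)≈2.627196; next y=1/5·1.449062+1/2·2.627196≈1.603411
n=8: y≈1.603411, sp=3, e=sp−y≈1.396589; I≈8.803500, D=e−e_prev≈-0.154349; u=1/2·1.396589+1/4·8.803500+0·(-0.154349)≈2.899170; next y=1/5·1.603411+1/2·2.899170≈1.770267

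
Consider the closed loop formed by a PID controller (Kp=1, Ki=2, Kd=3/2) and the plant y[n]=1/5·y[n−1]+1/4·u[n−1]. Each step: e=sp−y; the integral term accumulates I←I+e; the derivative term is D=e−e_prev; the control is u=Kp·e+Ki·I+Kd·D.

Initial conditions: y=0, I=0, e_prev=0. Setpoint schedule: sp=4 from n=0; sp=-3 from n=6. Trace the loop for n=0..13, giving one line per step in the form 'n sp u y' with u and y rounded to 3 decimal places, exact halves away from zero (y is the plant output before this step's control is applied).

(exact arithmetic carried between steps; '≈' marks a value shown rounded to 6 d.p. or computed from one; I and e_prev carry over from the previous line; the table rounds u and y to 3 d.p., halves away from zero)
n=0: y=0, sp=4, e=sp−y=4; I=4, D=e−e_prev=4; u=1·4+2·4+3/2·4=18; next y=1/5·0+1/4·18=4.5
n=1: y=4.5, sp=4, e=sp−y=-0.5; I=3.5, D=e−e_prev=-4.5; u=1·(-0.5)+2·3.5+3/2·(-4.5)=-0.25; next y=1/5·4.5+1/4·(-0.25)=0.8375
n=2: y=0.8375, sp=4, e=sp−y=3.1625; I=6.6625, D=e−e_prev=3.6625; u=1·3.1625+2·6.6625+3/2·3.6625=21.98125; next y=1/5·0.8375+1/4·21.98125≈5.662813
n=3: y≈5.662813, sp=4, e=sp−y≈-1.662813; I≈4.999688, D=e−e_prev≈-4.825313; u=1·(-1.662813)+2·4.999688+3/2·(-4.825313)≈1.098594; next y=1/5·5.662813+1/4·1.098594≈1.407211
n=4: y≈1.407211, sp=4, e=sp−y≈2.592789; I≈7.592477, D=e−e_prev≈4.255602; u=1·2.592789+2·7.592477+3/2·4.255602≈24.161145; next y=1/5·1.407211+1/4·24.161145≈6.321728
n=5: y≈6.321728, sp=4, e=sp−y≈-2.321728; I≈5.270748, D=e−e_prev≈-4.914517; u=1·(-2.321728)+2·5.270748+3/2·(-4.914517)≈0.847992; next y=1/5·6.321728+1/4·0.847992≈1.476344
n=6: y≈1.476344, sp=-3, e=sp−y≈-4.476344; I≈0.794405, D=e−e_prev≈-2.154615; u=1·(-4.476344)+2·0.794405+3/2·(-2.154615)≈-6.119458; next y=1/5·1.476344+1/4·(-6.119458)≈-1.234596
n=7: y≈-1.234596, sp=-3, e=sp−y≈-1.765404; I≈-0.971000, D=e−e_prev≈2.710939; u=1·(-1.765404)+2·(-0.971000)+3/2·2.710939≈0.359005; next y=1/5·(-1.234596)+1/4·0.359005≈-0.157168
n=8: y≈-0.157168, sp=-3, e=sp−y≈-2.842832; I≈-3.813832, D=e−e_prev≈-1.077428; u=1·(-2.842832)+2·(-3.813832)+3/2·(-1.077428)≈-12.086638; next y=1/5·(-0.157168)+1/4·(-12.086638)≈-3.053093
n=9: y≈-3.053093, sp=-3, e=sp−y≈0.053093; I≈-3.760739, D=e−e_prev≈2.895925; u=1·0.053093+2·(-3.760739)+3/2·2.895925≈-3.124497; next y=1/5·(-3.053093)+1/4·(-3.124497)≈-1.391743
n=10: y≈-1.391743, sp=-3, e=sp−y≈-1.608257; I≈-5.368996, D=e−e_prev≈-1.661350; u=1·(-1.608257)+2·(-5.368996)+3/2·(-1.661350)≈-14.838274; next y=1/5·(-1.391743)+1/4·(-14.838274)≈-3.987917
n=11: y≈-3.987917, sp=-3, e=sp−y≈0.987917; I≈-4.381079, D=e−e_prev≈2.596174; u=1·0.987917+2·(-4.381079)+3/2·2.596174≈-3.879979; next y=1/5·(-3.987917)+1/4·(-3.879979)≈-1.767578
n=12: y≈-1.767578, sp=-3, e=sp−y≈-1.232422; I≈-5.613501, D=e−e_prev≈-2.220339; u=1·(-1.232422)+2·(-5.613501)+3/2·(-2.220339)≈-15.789932; next y=1/5·(-1.767578)+1/4·(-15.789932)≈-4.300999
n=13: y≈-4.300999, sp=-3, e=sp−y≈1.300999; I≈-4.312502, D=e−e_prev≈2.533420; u=1·1.300999+2·(-4.312502)+3/2·2.533420≈-3.523875; next y=1/5·(-4.300999)+1/4·(-3.523875)≈-1.741169

0 4 18.000 0.000
1 4 -0.250 4.500
2 4 21.981 0.838
3 4 1.099 5.663
4 4 24.161 1.407
5 4 0.848 6.322
6 -3 -6.119 1.476
7 -3 0.359 -1.235
8 -3 -12.087 -0.157
9 -3 -3.124 -3.053
10 -3 -14.838 -1.392
11 -3 -3.880 -3.988
12 -3 -15.790 -1.768
13 -3 -3.524 -4.301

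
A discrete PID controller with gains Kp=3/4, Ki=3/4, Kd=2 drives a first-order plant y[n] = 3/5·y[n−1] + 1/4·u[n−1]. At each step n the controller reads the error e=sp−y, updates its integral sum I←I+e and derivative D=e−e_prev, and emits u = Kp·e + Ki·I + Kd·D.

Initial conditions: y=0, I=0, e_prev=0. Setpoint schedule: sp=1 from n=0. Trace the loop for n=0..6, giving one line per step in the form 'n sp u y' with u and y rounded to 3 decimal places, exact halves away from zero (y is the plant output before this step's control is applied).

0 1 3.500 0.000
1 1 -0.813 0.875
2 1 2.967 0.322
3 1 0.224 0.935
4 1 2.612 0.617
5 1 0.841 1.023
6 1 2.333 0.824

(exact arithmetic carried between steps; '≈' marks a value shown rounded to 6 d.p. or computed from one; I and e_prev carry over from the previous line; the table rounds u and y to 3 d.p., halves away from zero)
n=0: y=0, sp=1, e=sp−y=1; I=1, D=e−e_prev=1; u=3/4·1+3/4·1+2·1=3.5; next y=3/5·0+1/4·3.5=0.875
n=1: y=0.875, sp=1, e=sp−y=0.125; I=1.125, D=e−e_prev=-0.875; u=3/4·0.125+3/4·1.125+2·(-0.875)=-0.8125; next y=3/5·0.875+1/4·(-0.8125)=0.321875
n=2: y=0.321875, sp=1, e=sp−y=0.678125; I=1.803125, D=e−e_prev=0.553125; u=3/4·0.678125+3/4·1.803125+2·0.553125≈2.967188; next y=3/5·0.321875+1/4·2.967188≈0.934922
n=3: y≈0.934922, sp=1, e=sp−y≈0.065078; I≈1.868203, D=e−e_prev≈-0.613047; u=3/4·0.065078+3/4·1.868203+2·(-0.613047)≈0.223867; next y=3/5·0.934922+1/4·0.223867≈0.616920
n=4: y≈0.616920, sp=1, e=sp−y≈0.383080; I≈2.251283, D=e−e_prev≈0.318002; u=3/4·0.383080+3/4·2.251283+2·0.318002≈2.611776; next y=3/5·0.616920+1/4·2.611776≈1.023096
n=5: y≈1.023096, sp=1, e=sp−y≈-0.023096; I≈2.228187, D=e−e_prev≈-0.406176; u=3/4·(-0.023096)+3/4·2.228187+2·(-0.406176)≈0.841466; next y=3/5·1.023096+1/4·0.841466≈0.824224
n=6: y≈0.824224, sp=1, e=sp−y≈0.175776; I≈2.403963, D=e−e_prev≈0.198872; u=3/4·0.175776+3/4·2.403963+2·0.198872≈2.332548; next y=3/5·0.824224+1/4·2.332548≈1.077671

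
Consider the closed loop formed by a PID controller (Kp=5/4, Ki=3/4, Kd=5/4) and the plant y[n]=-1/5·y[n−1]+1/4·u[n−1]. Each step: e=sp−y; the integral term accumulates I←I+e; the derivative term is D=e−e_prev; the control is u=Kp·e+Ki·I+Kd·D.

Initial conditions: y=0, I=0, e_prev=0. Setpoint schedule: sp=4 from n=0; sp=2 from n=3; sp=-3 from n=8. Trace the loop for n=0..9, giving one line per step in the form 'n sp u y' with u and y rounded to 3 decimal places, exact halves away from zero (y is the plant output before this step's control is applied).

(exact arithmetic carried between steps; '≈' marks a value shown rounded to 6 d.p. or computed from one; I and e_prev carry over from the previous line; the table rounds u and y to 3 d.p., halves away from zero)
n=0: y=0, sp=4, e=sp−y=4; I=4, D=e−e_prev=4; u=5/4·4+3/4·4+5/4·4=13; next y=-1/5·0+1/4·13=3.25
n=1: y=3.25, sp=4, e=sp−y=0.75; I=4.75, D=e−e_prev=-3.25; u=5/4·0.75+3/4·4.75+5/4·(-3.25)=0.4375; next y=-1/5·3.25+1/4·0.4375=-0.540625
n=2: y=-0.540625, sp=4, e=sp−y=4.540625; I=9.290625, D=e−e_prev=3.790625; u=5/4·4.540625+3/4·9.290625+5/4·3.790625≈17.382031; next y=-1/5·(-0.540625)+1/4·17.382031≈4.453633
n=3: y≈4.453633, sp=2, e=sp−y≈-2.453633; I≈6.836992, D=e−e_prev≈-6.994258; u=5/4·(-2.453633)+3/4·6.836992+5/4·(-6.994258)≈-6.682119; next y=-1/5·4.453633+1/4·(-6.682119)≈-2.561256
n=4: y≈-2.561256, sp=2, e=sp−y≈4.561256; I≈11.398249, D=e−e_prev≈7.014889; u=5/4·4.561256+3/4·11.398249+5/4·7.014889≈23.018868; next y=-1/5·(-2.561256)+1/4·23.018868≈6.266968
n=5: y≈6.266968, sp=2, e=sp−y≈-4.266968; I≈7.131280, D=e−e_prev≈-8.828225; u=5/4·(-4.266968)+3/4·7.131280+5/4·(-8.828225)≈-11.020531; next y=-1/5·6.266968+1/4·(-11.020531)≈-4.008526
n=6: y≈-4.008526, sp=2, e=sp−y≈6.008526; I≈13.139807, D=e−e_prev≈10.275495; u=5/4·6.008526+3/4·13.139807+5/4·10.275495≈30.209882; next y=-1/5·(-4.008526)+1/4·30.209882≈8.354176
n=7: y≈8.354176, sp=2, e=sp−y≈-6.354176; I≈6.785631, D=e−e_prev≈-12.362702; u=5/4·(-6.354176)+3/4·6.785631+5/4·(-12.362702)≈-18.306874; next y=-1/5·8.354176+1/4·(-18.306874)≈-6.247554
n=8: y≈-6.247554, sp=-3, e=sp−y≈3.247554; I≈10.033185, D=e−e_prev≈9.601729; u=5/4·3.247554+3/4·10.033185+5/4·9.601729≈23.586492; next y=-1/5·(-6.247554)+1/4·23.586492≈7.146134
n=9: y≈7.146134, sp=-3, e=sp−y≈-10.146134; I≈-0.112949, D=e−e_prev≈-13.393687; u=5/4·(-10.146134)+3/4·(-0.112949)+5/4·(-13.393687)≈-29.509488; next y=-1/5·7.146134+1/4·(-29.509488)≈-8.806599

0 4 13.000 0.000
1 4 0.438 3.250
2 4 17.382 -0.541
3 2 -6.682 4.454
4 2 23.019 -2.561
5 2 -11.021 6.267
6 2 30.210 -4.009
7 2 -18.307 8.354
8 -3 23.586 -6.248
9 -3 -29.509 7.146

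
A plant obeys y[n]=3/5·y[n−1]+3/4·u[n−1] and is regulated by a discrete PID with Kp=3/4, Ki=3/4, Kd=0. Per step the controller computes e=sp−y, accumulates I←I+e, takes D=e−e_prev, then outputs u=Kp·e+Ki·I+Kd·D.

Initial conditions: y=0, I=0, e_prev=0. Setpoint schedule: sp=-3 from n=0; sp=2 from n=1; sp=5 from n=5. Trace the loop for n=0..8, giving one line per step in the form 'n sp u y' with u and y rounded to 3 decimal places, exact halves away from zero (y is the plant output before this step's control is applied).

(exact arithmetic carried between steps; '≈' marks a value shown rounded to 6 d.p. or computed from one; I and e_prev carry over from the previous line; the table rounds u and y to 3 d.p., halves away from zero)
n=0: y=0, sp=-3, e=sp−y=-3; I=-3, D=e−e_prev=-3; u=3/4·(-3)+3/4·(-3)+0·(-3)=-4.5; next y=3/5·0+3/4·(-4.5)=-3.375
n=1: y=-3.375, sp=2, e=sp−y=5.375; I=2.375, D=e−e_prev=8.375; u=3/4·5.375+3/4·2.375+0·8.375=5.8125; next y=3/5·(-3.375)+3/4·5.8125=2.334375
n=2: y=2.334375, sp=2, e=sp−y=-0.334375; I=2.040625, D=e−e_prev=-5.709375; u=3/4·(-0.334375)+3/4·2.040625+0·(-5.709375)≈1.279688; next y=3/5·2.334375+3/4·1.279688≈2.360391
n=3: y≈2.360391, sp=2, e=sp−y≈-0.360391; I≈1.680234, D=e−e_prev≈-0.026016; u=3/4·(-0.360391)+3/4·1.680234+0·(-0.026016)≈0.989883; next y=3/5·2.360391+3/4·0.989883≈2.158646
n=4: y≈2.158646, sp=2, e=sp−y≈-0.158646; I≈1.521588, D=e−e_prev≈0.201744; u=3/4·(-0.158646)+3/4·1.521588+0·0.201744≈1.022206; next y=3/5·2.158646+3/4·1.022206≈2.061842
n=5: y≈2.061842, sp=5, e=sp−y≈2.938158; I≈4.459745, D=e−e_prev≈3.096804; u=3/4·2.938158+3/4·4.459745+0·3.096804≈5.548427; next y=3/5·2.061842+3/4·5.548427≈5.398426
n=6: y≈5.398426, sp=5, e=sp−y≈-0.398426; I≈4.061320, D=e−e_prev≈-3.336583; u=3/4·(-0.398426)+3/4·4.061320+0·(-3.336583)≈2.747170; next y=3/5·5.398426+3/4·2.747170≈5.299433
n=7: y≈5.299433, sp=5, e=sp−y≈-0.299433; I≈3.761886, D=e−e_prev≈0.098993; u=3/4·(-0.299433)+3/4·3.761886+0·0.098993≈2.596840; next y=3/5·5.299433+3/4·2.596840≈5.127290
n=8: y≈5.127290, sp=5, e=sp−y≈-0.127290; I≈3.634597, D=e−e_prev≈0.172143; u=3/4·(-0.127290)+3/4·3.634597+0·0.172143≈2.630480; next y=3/5·5.127290+3/4·2.630480≈5.049234

0 -3 -4.500 0.000
1 2 5.813 -3.375
2 2 1.280 2.334
3 2 0.990 2.360
4 2 1.022 2.159
5 5 5.548 2.062
6 5 2.747 5.398
7 5 2.597 5.299
8 5 2.630 5.127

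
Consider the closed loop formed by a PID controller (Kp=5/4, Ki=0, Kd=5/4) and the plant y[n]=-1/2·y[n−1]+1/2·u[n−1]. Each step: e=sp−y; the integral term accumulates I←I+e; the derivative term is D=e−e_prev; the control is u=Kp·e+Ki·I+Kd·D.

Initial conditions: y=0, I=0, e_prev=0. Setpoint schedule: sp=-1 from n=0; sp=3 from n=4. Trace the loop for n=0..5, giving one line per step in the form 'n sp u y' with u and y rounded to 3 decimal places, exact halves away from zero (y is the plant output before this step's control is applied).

(exact arithmetic carried between steps; '≈' marks a value shown rounded to 6 d.p. or computed from one; I and e_prev carry over from the previous line; the table rounds u and y to 3 d.p., halves away from zero)
n=0: y=0, sp=-1, e=sp−y=-1; I=-1, D=e−e_prev=-1; u=5/4·(-1)+0·(-1)+5/4·(-1)=-2.5; next y=-1/2·0+1/2·(-2.5)=-1.25
n=1: y=-1.25, sp=-1, e=sp−y=0.25; I=-0.75, D=e−e_prev=1.25; u=5/4·0.25+0·(-0.75)+5/4·1.25=1.875; next y=-1/2·(-1.25)+1/2·1.875=1.5625
n=2: y=1.5625, sp=-1, e=sp−y=-2.5625; I=-3.3125, D=e−e_prev=-2.8125; u=5/4·(-2.5625)+0·(-3.3125)+5/4·(-2.8125)=-6.71875; next y=-1/2·1.5625+1/2·(-6.71875)=-4.140625
n=3: y=-4.140625, sp=-1, e=sp−y=3.140625; I=-0.171875, D=e−e_prev=5.703125; u=5/4·3.140625+0·(-0.171875)+5/4·5.703125≈11.054688; next y=-1/2·(-4.140625)+1/2·11.054688≈7.597656
n=4: y≈7.597656, sp=3, e=sp−y≈-4.597656; I≈-4.769531, D=e−e_prev≈-7.738281; u=5/4·(-4.597656)+0·(-4.769531)+5/4·(-7.738281)≈-15.419922; next y=-1/2·7.597656+1/2·(-15.419922)≈-11.508789
n=5: y≈-11.508789, sp=3, e=sp−y≈14.508789; I≈9.739258, D=e−e_prev≈19.106445; u=5/4·14.508789+0·9.739258+5/4·19.106445≈42.019043; next y=-1/2·(-11.508789)+1/2·42.019043≈26.763916

0 -1 -2.500 0.000
1 -1 1.875 -1.250
2 -1 -6.719 1.563
3 -1 11.055 -4.141
4 3 -15.420 7.598
5 3 42.019 -11.509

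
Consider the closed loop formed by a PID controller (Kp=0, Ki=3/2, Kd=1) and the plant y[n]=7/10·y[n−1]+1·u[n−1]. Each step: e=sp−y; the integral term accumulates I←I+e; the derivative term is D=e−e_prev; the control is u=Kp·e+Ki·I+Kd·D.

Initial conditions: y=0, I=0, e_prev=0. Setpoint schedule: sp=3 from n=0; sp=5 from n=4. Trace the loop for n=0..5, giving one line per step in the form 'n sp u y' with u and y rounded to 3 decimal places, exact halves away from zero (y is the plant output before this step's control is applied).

0 3 7.500 0.000
1 3 -9.750 7.500
2 3 21.000 -4.500
3 3 -35.625 17.850
4 5 71.900 -23.130
5 5 -125.983 55.709

(exact arithmetic carried between steps; '≈' marks a value shown rounded to 6 d.p. or computed from one; I and e_prev carry over from the previous line; the table rounds u and y to 3 d.p., halves away from zero)
n=0: y=0, sp=3, e=sp−y=3; I=3, D=e−e_prev=3; u=0·3+3/2·3+1·3=7.5; next y=7/10·0+1·7.5=7.5
n=1: y=7.5, sp=3, e=sp−y=-4.5; I=-1.5, D=e−e_prev=-7.5; u=0·(-4.5)+3/2·(-1.5)+1·(-7.5)=-9.75; next y=7/10·7.5+1·(-9.75)=-4.5
n=2: y=-4.5, sp=3, e=sp−y=7.5; I=6, D=e−e_prev=12; u=0·7.5+3/2·6+1·12=21; next y=7/10·(-4.5)+1·21=17.85
n=3: y=17.85, sp=3, e=sp−y=-14.85; I=-8.85, D=e−e_prev=-22.35; u=0·(-14.85)+3/2·(-8.85)+1·(-22.35)=-35.625; next y=7/10·17.85+1·(-35.625)=-23.13
n=4: y=-23.13, sp=5, e=sp−y=28.13; I=19.28, D=e−e_prev=42.98; u=0·28.13+3/2·19.28+1·42.98=71.9; next y=7/10·(-23.13)+1·71.9=55.709
n=5: y=55.709, sp=5, e=sp−y=-50.709; I=-31.429, D=e−e_prev=-78.839; u=0·(-50.709)+3/2·(-31.429)+1·(-78.839)=-125.9825; next y=7/10·55.709+1·(-125.9825)=-86.9862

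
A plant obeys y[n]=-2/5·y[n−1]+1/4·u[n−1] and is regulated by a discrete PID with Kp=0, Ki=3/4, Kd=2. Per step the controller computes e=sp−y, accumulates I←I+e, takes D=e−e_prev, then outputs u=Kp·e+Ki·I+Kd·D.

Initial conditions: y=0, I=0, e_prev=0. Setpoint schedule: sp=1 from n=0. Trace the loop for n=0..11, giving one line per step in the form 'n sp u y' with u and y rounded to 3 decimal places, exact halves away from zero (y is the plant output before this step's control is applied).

0 1 2.750 0.000
1 1 -0.391 0.688
2 1 4.134 -0.373
3 1 -1.234 1.183
4 1 7.141 -0.781
5 1 -3.369 2.098
6 1 11.959 -1.681
7 1 -8.284 3.662
8 1 20.202 -3.536
9 1 -18.294 6.465
10 1 35.075 -7.160
11 1 -37.732 11.633

(exact arithmetic carried between steps; '≈' marks a value shown rounded to 6 d.p. or computed from one; I and e_prev carry over from the previous line; the table rounds u and y to 3 d.p., halves away from zero)
n=0: y=0, sp=1, e=sp−y=1; I=1, D=e−e_prev=1; u=0·1+3/4·1+2·1=2.75; next y=-2/5·0+1/4·2.75=0.6875
n=1: y=0.6875, sp=1, e=sp−y=0.3125; I=1.3125, D=e−e_prev=-0.6875; u=0·0.3125+3/4·1.3125+2·(-0.6875)=-0.390625; next y=-2/5·0.6875+1/4·(-0.390625)≈-0.372656
n=2: y≈-0.372656, sp=1, e=sp−y≈1.372656; I≈2.685156, D=e−e_prev≈1.060156; u=0·1.372656+3/4·2.685156+2·1.060156≈4.134180; next y=-2/5·(-0.372656)+1/4·4.134180≈1.182607
n=3: y≈1.182607, sp=1, e=sp−y≈-0.182607; I≈2.502549, D=e−e_prev≈-1.555264; u=0·(-0.182607)+3/4·2.502549+2·(-1.555264)≈-1.233616; next y=-2/5·1.182607+1/4·(-1.233616)≈-0.781447
n=4: y≈-0.781447, sp=1, e=sp−y≈1.781447; I≈4.283996, D=e−e_prev≈1.964054; u=0·1.781447+3/4·4.283996+2·1.964054≈7.141105; next y=-2/5·(-0.781447)+1/4·7.141105≈2.097855
n=5: y≈2.097855, sp=1, e=sp−y≈-1.097855; I≈3.186141, D=e−e_prev≈-2.879302; u=0·(-1.097855)+3/4·3.186141+2·(-2.879302)≈-3.368999; next y=-2/5·2.097855+1/4·(-3.368999)≈-1.681392
n=6: y≈-1.681392, sp=1, e=sp−y≈2.681392; I≈5.867532, D=e−e_prev≈3.779247; u=0·2.681392+3/4·5.867532+2·3.779247≈11.959143; next y=-2/5·(-1.681392)+1/4·11.959143≈3.662342
n=7: y≈3.662342, sp=1, e=sp−y≈-2.662342; I≈3.205190, D=e−e_prev≈-5.343734; u=0·(-2.662342)+3/4·3.205190+2·(-5.343734)≈-8.283576; next y=-2/5·3.662342+1/4·(-8.283576)≈-3.535831
n=8: y≈-3.535831, sp=1, e=sp−y≈4.535831; I≈7.741021, D=e−e_prev≈7.198173; u=0·4.535831+3/4·7.741021+2·7.198173≈20.202112; next y=-2/5·(-3.535831)+1/4·20.202112≈6.464860
n=9: y≈6.464860, sp=1, e=sp−y≈-5.464860; I≈2.276160, D=e−e_prev≈-10.000691; u=0·(-5.464860)+3/4·2.276160+2·(-10.000691)≈-18.294262; next y=-2/5·6.464860+1/4·(-18.294262)≈-7.159510
n=10: y≈-7.159510, sp=1, e=sp−y≈8.159510; I≈10.435670, D=e−e_prev≈13.624370; u=0·8.159510+3/4·10.435670+2·13.624370≈35.075493; next y=-2/5·(-7.159510)+1/4·35.075493≈11.632677
n=11: y≈11.632677, sp=1, e=sp−y≈-10.632677; I≈-0.197007, D=e−e_prev≈-18.792187; u=0·(-10.632677)+3/4·(-0.197007)+2·(-18.792187)≈-37.732129; next y=-2/5·11.632677+1/4·(-37.732129)≈-14.086103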